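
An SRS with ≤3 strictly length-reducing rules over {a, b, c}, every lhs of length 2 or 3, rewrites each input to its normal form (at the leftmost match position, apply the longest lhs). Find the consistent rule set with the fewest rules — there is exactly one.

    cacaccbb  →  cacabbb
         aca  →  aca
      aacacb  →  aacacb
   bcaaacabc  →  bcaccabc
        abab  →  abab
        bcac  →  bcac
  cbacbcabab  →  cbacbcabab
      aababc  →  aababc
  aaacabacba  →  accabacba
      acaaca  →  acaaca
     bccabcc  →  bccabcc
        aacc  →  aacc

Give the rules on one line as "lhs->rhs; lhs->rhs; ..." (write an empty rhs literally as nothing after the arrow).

  | cacaccbb => cacabbb
  | aca
  | aacacb
  | bcaaacabc => bcaccabc

aaa->ac; ccb->bb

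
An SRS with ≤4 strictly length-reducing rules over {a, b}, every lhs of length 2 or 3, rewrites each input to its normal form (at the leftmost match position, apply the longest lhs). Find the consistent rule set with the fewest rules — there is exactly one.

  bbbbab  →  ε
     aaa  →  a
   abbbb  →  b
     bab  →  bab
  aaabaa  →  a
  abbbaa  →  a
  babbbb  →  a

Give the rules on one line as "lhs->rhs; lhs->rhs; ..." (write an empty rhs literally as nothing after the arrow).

  | bbbbab => abbab => aaab => aab => ε
  | aaa => aa => a
  | abbbb => aabb => b
  | bab

aa->a; aab->; bb->a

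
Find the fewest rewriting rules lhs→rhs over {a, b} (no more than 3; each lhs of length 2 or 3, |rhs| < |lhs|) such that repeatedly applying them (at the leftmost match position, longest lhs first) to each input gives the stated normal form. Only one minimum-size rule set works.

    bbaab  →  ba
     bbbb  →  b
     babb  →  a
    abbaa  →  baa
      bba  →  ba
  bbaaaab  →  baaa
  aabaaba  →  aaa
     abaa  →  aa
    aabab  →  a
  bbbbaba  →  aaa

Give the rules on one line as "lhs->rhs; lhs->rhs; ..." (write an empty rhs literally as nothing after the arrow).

  | bbaab => baab => ba
  | bbbb => bbb => bb => b
  | babb => aab => a
  | abbaa => baa

ab->; bab->aa; bb->b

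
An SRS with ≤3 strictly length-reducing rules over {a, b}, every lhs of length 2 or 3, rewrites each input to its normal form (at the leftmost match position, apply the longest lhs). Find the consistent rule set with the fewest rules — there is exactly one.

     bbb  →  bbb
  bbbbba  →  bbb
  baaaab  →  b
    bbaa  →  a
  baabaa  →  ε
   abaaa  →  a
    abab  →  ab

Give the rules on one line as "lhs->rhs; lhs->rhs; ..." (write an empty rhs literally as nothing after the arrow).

  | bbb
  | bbbbba => bbb
  | baaaab => baaab => baab => bab => b
  | bbaa => a

ba->; baa->ba; bba->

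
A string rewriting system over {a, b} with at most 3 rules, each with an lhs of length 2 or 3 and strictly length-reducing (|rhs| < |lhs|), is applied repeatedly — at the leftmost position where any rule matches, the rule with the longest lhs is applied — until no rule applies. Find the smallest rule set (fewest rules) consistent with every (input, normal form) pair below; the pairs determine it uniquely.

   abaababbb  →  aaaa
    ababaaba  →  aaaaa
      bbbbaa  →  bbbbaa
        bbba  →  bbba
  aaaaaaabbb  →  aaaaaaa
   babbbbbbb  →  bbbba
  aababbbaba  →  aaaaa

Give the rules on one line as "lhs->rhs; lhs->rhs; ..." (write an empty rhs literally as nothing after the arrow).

ab->a; abb->ba

  | abaababbb => aaababbb => aaaabbb => aaabab => aaaab => aaaa
  | ababaaba => aabaaba => aaaaba => aaaaa
  | bbbbaa
  | bbba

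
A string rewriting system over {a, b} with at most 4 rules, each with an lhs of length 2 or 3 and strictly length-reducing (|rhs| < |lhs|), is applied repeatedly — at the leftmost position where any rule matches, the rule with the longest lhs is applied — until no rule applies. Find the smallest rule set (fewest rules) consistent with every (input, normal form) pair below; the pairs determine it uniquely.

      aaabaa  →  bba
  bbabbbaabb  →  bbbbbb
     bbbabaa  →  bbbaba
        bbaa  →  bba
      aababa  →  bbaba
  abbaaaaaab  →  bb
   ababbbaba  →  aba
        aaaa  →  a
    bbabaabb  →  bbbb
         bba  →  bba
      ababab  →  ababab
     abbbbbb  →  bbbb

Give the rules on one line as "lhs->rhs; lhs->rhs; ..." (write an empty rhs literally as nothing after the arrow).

  | aaabaa => aabaa => bbaa => bba
  | bbabbbaabb => bbbaabb => bbbbbb
  | bbbabaa => bbbaba
  | bbaa => bba

aa->a; aab->bb; abb->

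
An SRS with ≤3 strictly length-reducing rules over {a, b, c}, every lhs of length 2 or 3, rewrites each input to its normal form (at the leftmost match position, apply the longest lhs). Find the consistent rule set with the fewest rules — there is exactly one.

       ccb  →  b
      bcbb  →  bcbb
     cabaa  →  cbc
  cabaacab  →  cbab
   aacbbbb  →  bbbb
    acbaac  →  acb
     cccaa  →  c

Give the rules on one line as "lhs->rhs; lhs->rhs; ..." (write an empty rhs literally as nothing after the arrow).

aa->c; ca->c; cc->

  | ccb => b
  | bcbb
  | cabaa => cbaa => cbc
  | cabaacab => cbaacab => cbccab => cbab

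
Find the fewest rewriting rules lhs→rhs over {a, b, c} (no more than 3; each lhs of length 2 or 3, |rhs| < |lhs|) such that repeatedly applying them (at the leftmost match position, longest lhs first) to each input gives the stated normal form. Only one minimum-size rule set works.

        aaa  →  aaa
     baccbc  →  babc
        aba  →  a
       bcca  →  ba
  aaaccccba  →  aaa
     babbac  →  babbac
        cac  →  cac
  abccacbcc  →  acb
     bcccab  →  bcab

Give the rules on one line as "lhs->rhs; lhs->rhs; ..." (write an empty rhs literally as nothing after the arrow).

  | aaa
  | baccbc => babc
  | aba => a
  | bcca => ba

aba->a; cc->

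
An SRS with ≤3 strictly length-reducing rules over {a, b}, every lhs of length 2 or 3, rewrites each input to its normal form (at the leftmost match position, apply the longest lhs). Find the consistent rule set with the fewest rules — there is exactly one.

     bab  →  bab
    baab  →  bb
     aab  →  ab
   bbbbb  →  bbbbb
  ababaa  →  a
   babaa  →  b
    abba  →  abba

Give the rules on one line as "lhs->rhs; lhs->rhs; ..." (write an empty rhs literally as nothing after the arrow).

aa->a; aba->a; baa->b

  | bab
  | baab => bb
  | aab => ab
  | bbbbb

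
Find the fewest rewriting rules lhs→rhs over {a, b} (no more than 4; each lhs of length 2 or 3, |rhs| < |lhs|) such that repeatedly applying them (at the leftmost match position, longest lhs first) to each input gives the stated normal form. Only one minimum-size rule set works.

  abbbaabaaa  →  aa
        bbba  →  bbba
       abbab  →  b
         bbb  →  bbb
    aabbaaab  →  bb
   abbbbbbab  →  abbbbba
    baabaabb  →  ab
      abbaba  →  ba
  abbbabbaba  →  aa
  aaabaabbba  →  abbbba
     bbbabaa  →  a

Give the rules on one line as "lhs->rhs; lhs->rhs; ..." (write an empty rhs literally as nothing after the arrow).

  | abbbaabaaa => abbabaaa => abaaaa => baaa => aa
  | bbba
  | abbab => aba => b
  | bbb

aba->b; baa->a; bab->a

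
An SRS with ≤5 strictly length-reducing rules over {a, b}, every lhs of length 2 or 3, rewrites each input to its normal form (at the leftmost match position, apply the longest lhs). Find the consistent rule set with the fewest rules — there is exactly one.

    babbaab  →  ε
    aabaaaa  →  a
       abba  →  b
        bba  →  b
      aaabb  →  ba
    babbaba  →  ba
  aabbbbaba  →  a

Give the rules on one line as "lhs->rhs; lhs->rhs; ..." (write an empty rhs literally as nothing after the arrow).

aa->b; aab->; ab->a; bb->a

  | babbaab => babaab => baaab => bbab => aab => ε
  | aabaaaa => aaaa => baa => bb => a
  | abba => aba => aa => b
  | bba => aa => b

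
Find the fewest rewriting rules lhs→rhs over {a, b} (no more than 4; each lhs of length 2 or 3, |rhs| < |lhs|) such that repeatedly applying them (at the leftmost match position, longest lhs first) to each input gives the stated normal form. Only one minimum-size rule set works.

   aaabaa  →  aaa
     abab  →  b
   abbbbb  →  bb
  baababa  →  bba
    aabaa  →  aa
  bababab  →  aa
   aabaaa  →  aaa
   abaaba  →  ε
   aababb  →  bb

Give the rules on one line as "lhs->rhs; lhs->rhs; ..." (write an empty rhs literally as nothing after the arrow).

  | aaabaa => aaa
  | abab => b
  | abbbbb => bbbbb => aabb => abb => bb
  | baababa => bababa => bba

ab->b; aba->; baa->ba; bbb->aa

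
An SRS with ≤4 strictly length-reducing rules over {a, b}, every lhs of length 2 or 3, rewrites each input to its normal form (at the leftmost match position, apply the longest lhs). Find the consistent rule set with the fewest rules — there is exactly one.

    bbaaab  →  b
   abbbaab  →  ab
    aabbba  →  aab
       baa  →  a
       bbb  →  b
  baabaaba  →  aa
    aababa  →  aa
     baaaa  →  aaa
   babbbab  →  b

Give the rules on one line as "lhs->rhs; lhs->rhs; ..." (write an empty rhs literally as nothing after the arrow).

ba->; bb->b; bba->bb

  | bbaaab => bbaab => bbab => bbb => bb => b
  | abbbaab => abbaab => abbab => abbb => abb => ab
  | aabbba => aabba => aabb => aab
  | baa => a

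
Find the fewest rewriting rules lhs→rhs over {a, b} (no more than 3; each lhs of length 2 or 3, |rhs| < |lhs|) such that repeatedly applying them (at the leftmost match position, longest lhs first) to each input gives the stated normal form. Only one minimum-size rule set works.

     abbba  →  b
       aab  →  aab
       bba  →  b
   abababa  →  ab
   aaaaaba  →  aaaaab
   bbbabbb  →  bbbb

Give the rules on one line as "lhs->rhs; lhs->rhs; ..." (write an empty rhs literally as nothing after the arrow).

abb->; ba->b; bba->ba

  | abbba => ba => b
  | aab
  | bba => ba => b
  | abababa => abbaba => aba => ab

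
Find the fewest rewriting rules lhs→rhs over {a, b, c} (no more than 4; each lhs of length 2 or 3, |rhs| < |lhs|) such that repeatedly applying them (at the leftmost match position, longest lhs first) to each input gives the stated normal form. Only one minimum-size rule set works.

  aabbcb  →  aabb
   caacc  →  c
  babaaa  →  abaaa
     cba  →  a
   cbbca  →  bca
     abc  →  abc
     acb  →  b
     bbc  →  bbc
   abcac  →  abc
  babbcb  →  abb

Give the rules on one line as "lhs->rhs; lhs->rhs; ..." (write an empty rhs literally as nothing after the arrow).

  | aabbcb => aabb
  | caacc => cac => c
  | babaaa => abaaa
  | cba => a

ac->; bab->ab; cb->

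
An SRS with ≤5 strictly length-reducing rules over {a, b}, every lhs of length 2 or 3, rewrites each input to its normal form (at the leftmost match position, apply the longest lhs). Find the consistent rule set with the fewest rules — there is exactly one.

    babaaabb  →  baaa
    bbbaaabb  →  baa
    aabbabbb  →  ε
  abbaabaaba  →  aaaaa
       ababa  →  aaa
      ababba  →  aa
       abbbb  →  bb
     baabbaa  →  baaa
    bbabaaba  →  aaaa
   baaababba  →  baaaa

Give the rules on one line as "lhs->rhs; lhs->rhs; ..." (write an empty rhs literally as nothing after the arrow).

  | babaaabb => baaaabb => baaa
  | bbbaaabb => baaabb => baa
  | aabbabbb => aabbb => ab => ε
  | abbaabaaba => aabaaba => aaaaba => aaaaa

ab->; aba->aa; abb->; bba->a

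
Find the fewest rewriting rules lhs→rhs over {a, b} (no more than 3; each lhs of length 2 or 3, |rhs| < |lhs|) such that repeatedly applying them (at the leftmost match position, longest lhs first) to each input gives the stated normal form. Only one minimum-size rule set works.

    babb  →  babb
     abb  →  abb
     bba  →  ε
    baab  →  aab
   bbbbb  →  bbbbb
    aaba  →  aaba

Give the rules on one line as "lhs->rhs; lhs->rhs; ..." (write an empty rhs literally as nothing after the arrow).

  | babb
  | abb
  | bba => ε
  | baab => aab

baa->aa; bba->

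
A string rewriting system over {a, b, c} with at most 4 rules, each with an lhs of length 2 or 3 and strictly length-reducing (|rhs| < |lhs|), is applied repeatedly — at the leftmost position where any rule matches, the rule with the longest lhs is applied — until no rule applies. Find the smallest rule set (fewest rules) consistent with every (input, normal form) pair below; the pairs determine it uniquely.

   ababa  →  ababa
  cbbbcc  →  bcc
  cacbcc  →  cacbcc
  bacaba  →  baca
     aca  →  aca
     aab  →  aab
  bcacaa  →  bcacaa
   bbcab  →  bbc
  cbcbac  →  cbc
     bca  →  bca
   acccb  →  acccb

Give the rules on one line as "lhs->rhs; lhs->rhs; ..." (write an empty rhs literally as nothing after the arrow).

cab->c; cba->; cbb->

  | ababa
  | cbbbcc => bcc
  | cacbcc
  | bacaba => baca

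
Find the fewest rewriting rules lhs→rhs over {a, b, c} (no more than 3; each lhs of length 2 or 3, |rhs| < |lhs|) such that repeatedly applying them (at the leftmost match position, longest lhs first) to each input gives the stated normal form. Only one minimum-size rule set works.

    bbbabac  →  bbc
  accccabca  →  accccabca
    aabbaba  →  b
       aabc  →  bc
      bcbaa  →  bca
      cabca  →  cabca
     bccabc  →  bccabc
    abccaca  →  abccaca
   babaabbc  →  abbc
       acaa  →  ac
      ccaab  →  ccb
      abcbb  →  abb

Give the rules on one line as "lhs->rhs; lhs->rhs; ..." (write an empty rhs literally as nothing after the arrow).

  | bbbabac => bbbac => bbc
  | accccabca
  | aabbaba => bbaba => bba => b
  | aabc => bc

aa->; ba->; cbb->b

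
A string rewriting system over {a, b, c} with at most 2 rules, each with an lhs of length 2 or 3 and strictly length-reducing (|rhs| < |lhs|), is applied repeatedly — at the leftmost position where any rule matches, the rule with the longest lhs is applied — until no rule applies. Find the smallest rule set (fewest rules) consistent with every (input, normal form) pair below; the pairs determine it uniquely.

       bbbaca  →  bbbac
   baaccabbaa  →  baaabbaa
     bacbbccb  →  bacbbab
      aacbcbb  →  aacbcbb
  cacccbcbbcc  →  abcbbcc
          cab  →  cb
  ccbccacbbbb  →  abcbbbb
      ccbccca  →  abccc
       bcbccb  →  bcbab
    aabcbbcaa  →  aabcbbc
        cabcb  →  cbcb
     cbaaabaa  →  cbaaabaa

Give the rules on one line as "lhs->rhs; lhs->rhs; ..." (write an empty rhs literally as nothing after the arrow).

  | bbbaca => bbbac
  | baaccabbaa => baaccbbaa => baaabbaa
  | bacbbccb => bacbbab
  | aacbcbb

ca->c; ccb->ab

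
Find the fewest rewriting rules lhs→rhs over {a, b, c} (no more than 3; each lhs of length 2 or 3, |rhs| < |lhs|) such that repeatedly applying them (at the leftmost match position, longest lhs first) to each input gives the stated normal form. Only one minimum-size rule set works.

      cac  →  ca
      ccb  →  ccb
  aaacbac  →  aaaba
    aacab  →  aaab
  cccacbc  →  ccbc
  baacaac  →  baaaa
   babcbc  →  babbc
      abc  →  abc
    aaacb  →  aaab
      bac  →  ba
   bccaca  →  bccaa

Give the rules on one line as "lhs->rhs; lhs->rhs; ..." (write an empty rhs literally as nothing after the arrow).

  | cac => ca
  | ccb
  | aaacbac => aaabac => aaaba
  | aacab => aaab

ac->a; bcb->bb; cab->b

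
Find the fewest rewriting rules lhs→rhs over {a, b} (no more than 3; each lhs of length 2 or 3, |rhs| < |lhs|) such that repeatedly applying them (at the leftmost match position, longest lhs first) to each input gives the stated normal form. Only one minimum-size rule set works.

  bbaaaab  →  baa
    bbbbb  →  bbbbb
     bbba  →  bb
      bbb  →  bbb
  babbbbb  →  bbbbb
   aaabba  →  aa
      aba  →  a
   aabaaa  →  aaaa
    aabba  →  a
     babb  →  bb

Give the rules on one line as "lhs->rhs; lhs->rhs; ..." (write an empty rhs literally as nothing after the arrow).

ab->; bba->b

  | bbaaaab => baaab => baa
  | bbbbb
  | bbba => bb
  | bbb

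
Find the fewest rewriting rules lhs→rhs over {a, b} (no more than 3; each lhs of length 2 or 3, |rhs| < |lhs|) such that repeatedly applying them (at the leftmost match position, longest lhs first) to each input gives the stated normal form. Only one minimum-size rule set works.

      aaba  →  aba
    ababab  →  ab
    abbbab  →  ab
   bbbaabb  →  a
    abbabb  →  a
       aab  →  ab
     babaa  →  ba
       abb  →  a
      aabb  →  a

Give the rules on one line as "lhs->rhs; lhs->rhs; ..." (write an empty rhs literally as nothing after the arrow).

  | aaba => aba
  | ababab => abab => ab
  | abbbab => aabab => abab => ab
  | bbbaabb => abaabb => ababb => abb => aa => a

aa->a; bab->b; bb->a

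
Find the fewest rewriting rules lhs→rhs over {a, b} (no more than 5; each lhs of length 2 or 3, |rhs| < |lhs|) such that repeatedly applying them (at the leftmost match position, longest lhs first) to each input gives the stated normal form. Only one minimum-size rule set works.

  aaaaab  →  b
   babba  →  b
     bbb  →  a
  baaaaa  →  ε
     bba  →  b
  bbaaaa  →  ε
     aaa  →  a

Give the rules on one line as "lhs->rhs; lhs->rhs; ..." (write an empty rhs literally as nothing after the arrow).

  | aaaaab => aaab => ab => b
  | babba => bba => b
  | bbb => a
  | baaaaa => aaaa => aa => ε

aa->; ab->b; ba->; bbb->a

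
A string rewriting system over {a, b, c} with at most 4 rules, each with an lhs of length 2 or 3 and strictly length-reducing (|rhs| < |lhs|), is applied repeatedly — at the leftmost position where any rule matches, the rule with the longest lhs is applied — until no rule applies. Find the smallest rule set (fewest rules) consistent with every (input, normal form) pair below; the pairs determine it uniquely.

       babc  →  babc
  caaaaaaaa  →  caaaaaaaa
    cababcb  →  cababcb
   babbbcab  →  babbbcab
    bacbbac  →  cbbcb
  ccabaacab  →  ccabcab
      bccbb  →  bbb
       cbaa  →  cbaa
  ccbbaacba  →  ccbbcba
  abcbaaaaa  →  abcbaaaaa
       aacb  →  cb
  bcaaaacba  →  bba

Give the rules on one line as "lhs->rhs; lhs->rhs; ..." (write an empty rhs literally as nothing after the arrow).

  | babc
  | caaaaaaaa
  | cababcb
  | babbbcab

aac->c; bac->cb; bcc->b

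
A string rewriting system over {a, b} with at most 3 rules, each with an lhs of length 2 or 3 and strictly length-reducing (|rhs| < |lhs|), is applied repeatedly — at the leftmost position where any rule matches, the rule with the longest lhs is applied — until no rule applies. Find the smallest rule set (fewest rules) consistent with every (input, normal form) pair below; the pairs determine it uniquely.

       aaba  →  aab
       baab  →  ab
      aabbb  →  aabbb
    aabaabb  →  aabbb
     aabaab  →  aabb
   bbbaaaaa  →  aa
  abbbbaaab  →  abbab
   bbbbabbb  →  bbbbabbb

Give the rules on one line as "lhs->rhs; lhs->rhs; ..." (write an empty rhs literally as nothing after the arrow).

aba->ab; baa->a

  | aaba => aab
  | baab => ab
  | aabbb
  | aabaabb => aababb => aabbb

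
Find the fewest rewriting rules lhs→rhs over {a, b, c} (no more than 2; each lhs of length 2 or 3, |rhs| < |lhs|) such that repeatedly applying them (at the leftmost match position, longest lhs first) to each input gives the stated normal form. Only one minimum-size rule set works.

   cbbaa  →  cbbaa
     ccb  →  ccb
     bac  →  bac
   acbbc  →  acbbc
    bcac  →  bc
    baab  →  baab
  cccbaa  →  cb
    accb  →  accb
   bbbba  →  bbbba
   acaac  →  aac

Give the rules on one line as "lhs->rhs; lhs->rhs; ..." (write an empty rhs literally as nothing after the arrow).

  | cbbaa
  | ccb
  | bac
  | acbbc

ca->; cba->b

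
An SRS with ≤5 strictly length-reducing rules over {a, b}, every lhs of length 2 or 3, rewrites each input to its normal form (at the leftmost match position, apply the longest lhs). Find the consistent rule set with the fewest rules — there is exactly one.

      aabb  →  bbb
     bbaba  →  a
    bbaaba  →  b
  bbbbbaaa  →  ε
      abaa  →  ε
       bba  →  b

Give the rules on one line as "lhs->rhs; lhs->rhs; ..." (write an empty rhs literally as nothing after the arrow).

aa->b; ba->; baa->aa; bab->ab

  | aabb => bbb
  | bbaba => baba => aba => a
  | bbaaba => baaba => aaba => bba => b
  | bbbbbaaa => bbbbaaa => bbbaaa => bbaaa => baaa => aaa => ba => ε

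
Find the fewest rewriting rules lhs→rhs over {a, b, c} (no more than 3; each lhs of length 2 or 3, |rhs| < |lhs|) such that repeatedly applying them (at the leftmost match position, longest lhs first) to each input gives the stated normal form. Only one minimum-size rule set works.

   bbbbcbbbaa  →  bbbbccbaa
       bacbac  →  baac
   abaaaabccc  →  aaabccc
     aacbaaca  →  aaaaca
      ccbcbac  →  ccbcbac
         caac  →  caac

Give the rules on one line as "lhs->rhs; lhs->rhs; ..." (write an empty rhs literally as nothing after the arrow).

  | bbbbcbbbaa => bbbbccbaa
  | bacbac => baac
  | abaaaabccc => aaabccc
  | aacbaaca => aaaaca

aba->; acb->a; cbb->cc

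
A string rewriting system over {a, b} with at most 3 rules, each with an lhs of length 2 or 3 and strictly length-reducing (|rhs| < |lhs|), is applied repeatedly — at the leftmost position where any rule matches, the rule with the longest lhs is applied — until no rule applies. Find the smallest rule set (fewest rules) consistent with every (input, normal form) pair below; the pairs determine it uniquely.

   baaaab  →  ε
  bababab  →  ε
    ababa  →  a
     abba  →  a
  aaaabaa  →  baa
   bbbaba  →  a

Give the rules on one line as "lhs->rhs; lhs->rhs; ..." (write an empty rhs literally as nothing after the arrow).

ab->b; bb->

  | baaaab => baaab => baab => bab => bb => ε
  | bababab => bbabab => abab => bab => bb => ε
  | ababa => baba => bba => a
  | abba => bba => a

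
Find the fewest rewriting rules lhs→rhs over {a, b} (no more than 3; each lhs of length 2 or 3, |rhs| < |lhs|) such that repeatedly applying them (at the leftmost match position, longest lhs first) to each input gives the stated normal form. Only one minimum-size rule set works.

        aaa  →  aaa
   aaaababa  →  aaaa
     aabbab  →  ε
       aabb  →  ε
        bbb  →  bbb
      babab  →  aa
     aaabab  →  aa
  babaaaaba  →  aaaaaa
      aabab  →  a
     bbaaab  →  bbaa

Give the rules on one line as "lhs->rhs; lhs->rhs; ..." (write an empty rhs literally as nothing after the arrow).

  | aaa
  | aaaababa => aaaaba => aaaa
  | aabbab => abab => ab => ε
  | aabb => ab => ε

ab->; bab->aa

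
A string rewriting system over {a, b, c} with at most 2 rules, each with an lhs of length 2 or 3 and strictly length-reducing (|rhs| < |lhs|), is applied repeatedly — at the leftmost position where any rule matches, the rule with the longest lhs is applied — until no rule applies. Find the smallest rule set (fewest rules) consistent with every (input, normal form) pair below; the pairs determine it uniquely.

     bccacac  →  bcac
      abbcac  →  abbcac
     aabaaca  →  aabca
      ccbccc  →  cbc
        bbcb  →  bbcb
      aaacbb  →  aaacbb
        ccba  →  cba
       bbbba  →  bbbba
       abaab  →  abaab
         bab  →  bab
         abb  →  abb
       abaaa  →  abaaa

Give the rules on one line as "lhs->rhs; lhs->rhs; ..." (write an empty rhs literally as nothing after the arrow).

  | bccacac => bcacac => bccac => bcac
  | abbcac
  | aabaaca => aabaca => aabca
  | ccbccc => cbccc => cbcc => cbc

aca->ca; cc->c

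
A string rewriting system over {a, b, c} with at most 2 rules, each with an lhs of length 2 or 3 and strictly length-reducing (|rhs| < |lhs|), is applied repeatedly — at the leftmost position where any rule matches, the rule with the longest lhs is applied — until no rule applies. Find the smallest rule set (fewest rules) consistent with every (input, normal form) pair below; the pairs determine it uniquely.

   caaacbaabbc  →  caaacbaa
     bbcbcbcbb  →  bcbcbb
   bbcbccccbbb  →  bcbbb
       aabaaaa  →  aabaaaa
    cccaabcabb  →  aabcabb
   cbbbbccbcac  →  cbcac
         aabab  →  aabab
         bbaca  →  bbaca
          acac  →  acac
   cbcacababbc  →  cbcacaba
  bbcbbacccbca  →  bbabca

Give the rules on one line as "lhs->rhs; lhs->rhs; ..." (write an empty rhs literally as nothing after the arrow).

bbc->; ccc->

  | caaacbaabbc => caaacbaa
  | bbcbcbcbb => bcbcbb
  | bbcbccccbbb => bccccbbb => bcbbb
  | aabaaaa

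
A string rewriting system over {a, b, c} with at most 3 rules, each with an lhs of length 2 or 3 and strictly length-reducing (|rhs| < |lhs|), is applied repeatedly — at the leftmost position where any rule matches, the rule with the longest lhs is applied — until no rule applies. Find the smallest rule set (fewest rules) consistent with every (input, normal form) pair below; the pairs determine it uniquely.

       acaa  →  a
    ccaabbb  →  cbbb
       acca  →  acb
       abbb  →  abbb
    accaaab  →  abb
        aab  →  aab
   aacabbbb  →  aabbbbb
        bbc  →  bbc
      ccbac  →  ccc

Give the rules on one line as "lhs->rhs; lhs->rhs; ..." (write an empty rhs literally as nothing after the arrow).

  | acaa => aba => a
  | ccaabbb => cbabbb => cbbb
  | acca => acb
  | abbb

ba->; ca->b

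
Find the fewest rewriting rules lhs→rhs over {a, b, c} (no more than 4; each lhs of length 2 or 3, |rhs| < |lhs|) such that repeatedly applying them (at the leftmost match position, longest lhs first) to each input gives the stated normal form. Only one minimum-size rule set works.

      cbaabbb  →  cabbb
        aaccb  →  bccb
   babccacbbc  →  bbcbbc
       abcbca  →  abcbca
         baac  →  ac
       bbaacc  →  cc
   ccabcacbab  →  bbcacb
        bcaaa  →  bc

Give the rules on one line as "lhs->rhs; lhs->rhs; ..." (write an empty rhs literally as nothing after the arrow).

aa->b; ba->; cca->b

  | cbaabbb => cabbb
  | aaccb => bccb
  | babccacbbc => bccacbbc => bbcbbc
  | abcbca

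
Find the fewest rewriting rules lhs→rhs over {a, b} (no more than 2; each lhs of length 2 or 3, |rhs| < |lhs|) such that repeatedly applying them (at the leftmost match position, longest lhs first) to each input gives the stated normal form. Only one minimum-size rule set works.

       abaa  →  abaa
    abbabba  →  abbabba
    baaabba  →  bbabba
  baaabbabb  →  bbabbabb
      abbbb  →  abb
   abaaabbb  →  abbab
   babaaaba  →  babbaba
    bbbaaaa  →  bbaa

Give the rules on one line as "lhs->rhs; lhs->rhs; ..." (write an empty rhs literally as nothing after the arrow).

aaa->ba; bbb->b

  | abaa
  | abbabba
  | baaabba => bbabba
  | baaabbabb => bbabbabb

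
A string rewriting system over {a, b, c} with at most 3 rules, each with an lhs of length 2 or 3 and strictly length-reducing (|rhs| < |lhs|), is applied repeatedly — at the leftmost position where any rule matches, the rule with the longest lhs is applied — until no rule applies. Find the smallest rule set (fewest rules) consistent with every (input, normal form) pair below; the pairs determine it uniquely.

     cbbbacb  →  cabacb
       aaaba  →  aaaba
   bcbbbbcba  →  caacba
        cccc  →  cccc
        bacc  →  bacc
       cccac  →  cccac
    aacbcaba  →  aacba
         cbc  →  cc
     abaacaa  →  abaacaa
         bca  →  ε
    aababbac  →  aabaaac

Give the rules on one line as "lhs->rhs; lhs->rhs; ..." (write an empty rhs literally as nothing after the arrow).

bb->a; bc->c; bca->

  | cbbbacb => cabacb
  | aaaba
  | bcbbbbcba => cbbbbcba => cabbcba => caacba
  | cccc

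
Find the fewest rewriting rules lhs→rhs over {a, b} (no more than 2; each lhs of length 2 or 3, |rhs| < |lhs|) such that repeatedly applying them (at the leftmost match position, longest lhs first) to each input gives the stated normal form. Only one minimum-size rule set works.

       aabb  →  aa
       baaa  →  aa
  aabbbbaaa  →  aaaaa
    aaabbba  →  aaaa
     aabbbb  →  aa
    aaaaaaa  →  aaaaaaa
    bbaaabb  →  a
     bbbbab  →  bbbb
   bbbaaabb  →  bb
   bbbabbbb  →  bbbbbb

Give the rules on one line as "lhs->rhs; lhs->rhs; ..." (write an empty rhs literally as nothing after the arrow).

ab->a; ba->

  | aabb => aab => aa
  | baaa => aa
  | aabbbbaaa => aabbbaaa => aabbaaa => aabaaa => aaaaa
  | aaabbba => aaabba => aaaba => aaaa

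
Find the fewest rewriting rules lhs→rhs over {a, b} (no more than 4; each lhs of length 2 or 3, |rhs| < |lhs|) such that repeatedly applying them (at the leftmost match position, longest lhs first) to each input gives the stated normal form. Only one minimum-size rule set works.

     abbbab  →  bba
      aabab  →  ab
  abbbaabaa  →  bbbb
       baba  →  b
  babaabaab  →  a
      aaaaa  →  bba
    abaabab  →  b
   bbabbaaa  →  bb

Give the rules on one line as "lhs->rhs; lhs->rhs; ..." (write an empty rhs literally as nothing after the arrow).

aa->b; aab->; abb->bb; bab->a

  | abbbab => bbbab => bba
  | aabab => ab
  | abbbaabaa => bbbaabaa => bbbaa => bbbb
  | baba => aa => b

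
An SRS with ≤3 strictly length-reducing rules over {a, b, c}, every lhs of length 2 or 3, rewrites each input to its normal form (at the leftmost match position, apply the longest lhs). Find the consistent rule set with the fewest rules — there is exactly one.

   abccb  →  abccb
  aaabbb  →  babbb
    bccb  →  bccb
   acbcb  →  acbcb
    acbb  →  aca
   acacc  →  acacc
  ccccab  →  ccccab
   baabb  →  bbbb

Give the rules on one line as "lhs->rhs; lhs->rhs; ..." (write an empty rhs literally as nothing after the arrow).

  | abccb
  | aaabbb => babbb
  | bccb
  | acbcb

aa->b; cbb->ca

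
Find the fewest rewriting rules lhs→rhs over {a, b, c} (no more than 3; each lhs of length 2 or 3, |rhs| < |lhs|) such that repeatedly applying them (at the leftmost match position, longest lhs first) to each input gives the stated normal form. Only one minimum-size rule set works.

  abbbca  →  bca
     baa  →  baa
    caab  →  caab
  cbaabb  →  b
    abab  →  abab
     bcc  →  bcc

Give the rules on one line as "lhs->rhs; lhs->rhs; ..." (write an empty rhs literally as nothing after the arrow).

abb->; cba->b

  | abbbca => bca
  | baa
  | caab
  | cbaabb => babb => b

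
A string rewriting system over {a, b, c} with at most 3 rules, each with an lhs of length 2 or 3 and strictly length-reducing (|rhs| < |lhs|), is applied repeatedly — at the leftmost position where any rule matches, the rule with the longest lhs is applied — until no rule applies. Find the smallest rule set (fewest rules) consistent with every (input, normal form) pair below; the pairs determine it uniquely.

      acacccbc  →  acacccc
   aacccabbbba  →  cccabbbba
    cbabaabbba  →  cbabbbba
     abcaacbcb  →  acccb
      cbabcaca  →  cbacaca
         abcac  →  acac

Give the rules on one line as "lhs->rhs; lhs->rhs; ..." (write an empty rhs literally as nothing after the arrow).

  | acacccbc => acacccc
  | aacccabbbba => cccabbbba
  | cbabaabbba => cbabbbba
  | abcaacbcb => acaacbcb => accbcb => acccb

aa->; bc->c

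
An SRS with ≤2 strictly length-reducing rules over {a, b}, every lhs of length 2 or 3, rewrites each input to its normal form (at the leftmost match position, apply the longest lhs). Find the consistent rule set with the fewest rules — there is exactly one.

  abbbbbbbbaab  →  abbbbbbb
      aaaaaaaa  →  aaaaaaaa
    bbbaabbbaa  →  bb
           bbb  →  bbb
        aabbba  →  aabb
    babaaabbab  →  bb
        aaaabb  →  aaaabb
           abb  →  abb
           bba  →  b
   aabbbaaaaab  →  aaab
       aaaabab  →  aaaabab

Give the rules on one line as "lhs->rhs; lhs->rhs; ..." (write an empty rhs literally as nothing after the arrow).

baa->; bba->b

  | abbbbbbbbaab => abbbbbbbab => abbbbbbb
  | aaaaaaaa
  | bbbaabbbaa => bbabbbaa => bbbbaa => bbba => bb
  | bbb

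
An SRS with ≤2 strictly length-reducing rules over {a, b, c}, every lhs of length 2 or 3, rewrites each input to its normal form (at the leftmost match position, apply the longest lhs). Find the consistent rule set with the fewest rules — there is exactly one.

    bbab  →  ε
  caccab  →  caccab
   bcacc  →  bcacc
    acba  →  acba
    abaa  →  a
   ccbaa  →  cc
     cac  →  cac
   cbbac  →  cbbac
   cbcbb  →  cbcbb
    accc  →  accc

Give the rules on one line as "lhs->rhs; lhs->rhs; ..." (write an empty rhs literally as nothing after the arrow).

  | bbab => baa => ε
  | caccab
  | bcacc
  | acba

baa->; bab->aa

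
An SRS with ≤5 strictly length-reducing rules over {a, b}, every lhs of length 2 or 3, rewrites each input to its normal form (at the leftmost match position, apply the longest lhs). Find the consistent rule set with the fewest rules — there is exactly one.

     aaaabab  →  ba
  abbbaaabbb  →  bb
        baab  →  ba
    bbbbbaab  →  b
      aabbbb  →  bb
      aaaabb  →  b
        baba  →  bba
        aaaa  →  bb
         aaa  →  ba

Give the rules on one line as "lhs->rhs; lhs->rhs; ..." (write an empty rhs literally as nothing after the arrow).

  | aaaabab => baabab => bbbab => baab => bbb => ba
  | abbbaaabbb => bbaaabbb => bbbabbb => baabbb => bbbbb => babb => bb
  | baab => bbb => ba
  | bbbbbaab => babbaab => bbaab => bbbb => bab => b

aa->b; ab->; aba->ba; bbb->ba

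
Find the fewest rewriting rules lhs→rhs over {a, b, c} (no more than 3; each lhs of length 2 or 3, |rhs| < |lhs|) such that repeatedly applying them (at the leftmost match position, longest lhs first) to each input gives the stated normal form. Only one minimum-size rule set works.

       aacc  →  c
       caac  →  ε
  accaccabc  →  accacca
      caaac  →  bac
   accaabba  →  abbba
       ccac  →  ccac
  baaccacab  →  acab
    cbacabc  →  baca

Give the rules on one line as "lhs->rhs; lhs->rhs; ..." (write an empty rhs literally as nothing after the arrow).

  | aacc => bcc => c
  | caac => cbc => bc => ε
  | accaccabc => accacca
  | caaac => cbac => bac

aa->b; bc->; cb->b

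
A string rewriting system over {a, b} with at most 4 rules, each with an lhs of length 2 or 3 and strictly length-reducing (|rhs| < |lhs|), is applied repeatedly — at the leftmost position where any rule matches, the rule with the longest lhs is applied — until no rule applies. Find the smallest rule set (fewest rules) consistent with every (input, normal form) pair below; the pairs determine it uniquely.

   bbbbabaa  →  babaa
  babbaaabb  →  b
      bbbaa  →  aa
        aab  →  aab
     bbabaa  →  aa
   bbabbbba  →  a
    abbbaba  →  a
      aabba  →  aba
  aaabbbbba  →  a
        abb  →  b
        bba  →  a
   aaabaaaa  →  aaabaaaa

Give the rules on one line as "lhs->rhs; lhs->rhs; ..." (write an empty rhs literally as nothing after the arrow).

abb->b; bb->a; bba->bb; bbb->

  | bbbbabaa => babaa
  | babbaaabb => bbaaabb => bbaabb => bbabb => bbbb => b
  | bbbaa => aa
  | aab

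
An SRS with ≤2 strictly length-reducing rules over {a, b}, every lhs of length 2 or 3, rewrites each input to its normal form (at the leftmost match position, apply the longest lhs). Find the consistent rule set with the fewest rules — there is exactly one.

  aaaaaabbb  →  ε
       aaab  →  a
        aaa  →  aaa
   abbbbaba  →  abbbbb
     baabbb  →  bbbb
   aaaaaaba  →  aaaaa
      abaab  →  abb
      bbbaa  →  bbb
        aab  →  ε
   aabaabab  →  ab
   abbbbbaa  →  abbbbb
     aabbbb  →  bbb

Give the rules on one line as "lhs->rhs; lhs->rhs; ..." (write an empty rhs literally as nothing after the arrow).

  | aaaaaabbb => aaaabb => aab => ε
  | aaab => a
  | aaa
  | abbbbaba => abbbbba => abbbbb

aab->; ba->b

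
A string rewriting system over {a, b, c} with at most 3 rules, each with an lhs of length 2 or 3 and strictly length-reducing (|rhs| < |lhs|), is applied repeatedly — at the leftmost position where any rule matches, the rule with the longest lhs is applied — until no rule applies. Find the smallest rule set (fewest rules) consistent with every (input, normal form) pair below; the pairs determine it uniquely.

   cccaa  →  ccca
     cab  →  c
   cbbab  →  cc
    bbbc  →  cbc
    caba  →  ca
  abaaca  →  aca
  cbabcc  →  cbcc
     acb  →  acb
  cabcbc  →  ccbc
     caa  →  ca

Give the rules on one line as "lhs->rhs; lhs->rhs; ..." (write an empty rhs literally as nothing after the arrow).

  | cccaa => ccca
  | cab => c
  | cbbab => ccab => cc
  | bbbc => cbc

aa->a; ab->; bb->c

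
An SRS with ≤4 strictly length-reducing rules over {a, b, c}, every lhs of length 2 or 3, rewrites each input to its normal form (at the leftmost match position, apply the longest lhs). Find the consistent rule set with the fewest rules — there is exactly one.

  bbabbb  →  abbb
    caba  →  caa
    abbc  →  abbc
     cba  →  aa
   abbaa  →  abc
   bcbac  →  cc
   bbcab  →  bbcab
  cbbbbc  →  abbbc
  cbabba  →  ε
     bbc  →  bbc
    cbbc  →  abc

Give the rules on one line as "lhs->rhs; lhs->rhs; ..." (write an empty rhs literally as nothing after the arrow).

  | bbabbb => babbb => abbb
  | caba => caa
  | abbc
  | cba => aa

aaa->; ba->a; baa->c; cb->a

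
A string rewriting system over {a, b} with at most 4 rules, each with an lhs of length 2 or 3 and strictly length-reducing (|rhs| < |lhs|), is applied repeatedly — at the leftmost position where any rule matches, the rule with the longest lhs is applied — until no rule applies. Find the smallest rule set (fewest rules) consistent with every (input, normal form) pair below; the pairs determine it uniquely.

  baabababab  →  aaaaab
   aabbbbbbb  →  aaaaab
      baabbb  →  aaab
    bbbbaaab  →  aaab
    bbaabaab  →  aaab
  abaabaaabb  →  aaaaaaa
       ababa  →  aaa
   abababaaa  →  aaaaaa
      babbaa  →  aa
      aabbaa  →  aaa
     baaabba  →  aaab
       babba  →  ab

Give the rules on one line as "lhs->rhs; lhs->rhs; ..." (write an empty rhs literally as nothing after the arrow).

ba->a; bb->a; bba->b

  | baabababab => aabababab => aaababab => aaaabab => aaaaab
  | aabbbbbbb => aaabbbbb => aaaabbb => aaaaab
  | baabbb => aabbb => aaab
  | bbbbaaab => abbaaab => abaab => aaab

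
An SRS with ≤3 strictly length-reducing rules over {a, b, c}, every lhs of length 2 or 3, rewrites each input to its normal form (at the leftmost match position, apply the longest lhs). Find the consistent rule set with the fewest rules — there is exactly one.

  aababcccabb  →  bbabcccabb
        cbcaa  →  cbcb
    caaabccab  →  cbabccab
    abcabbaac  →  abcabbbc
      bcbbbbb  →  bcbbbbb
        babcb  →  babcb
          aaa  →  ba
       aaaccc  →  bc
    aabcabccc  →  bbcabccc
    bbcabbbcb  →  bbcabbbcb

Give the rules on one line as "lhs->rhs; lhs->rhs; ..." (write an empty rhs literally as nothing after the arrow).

  | aababcccabb => bbabcccabb
  | cbcaa => cbcb
  | caaabccab => cbabccab
  | abcabbaac => abcabbbc

aa->b; acc->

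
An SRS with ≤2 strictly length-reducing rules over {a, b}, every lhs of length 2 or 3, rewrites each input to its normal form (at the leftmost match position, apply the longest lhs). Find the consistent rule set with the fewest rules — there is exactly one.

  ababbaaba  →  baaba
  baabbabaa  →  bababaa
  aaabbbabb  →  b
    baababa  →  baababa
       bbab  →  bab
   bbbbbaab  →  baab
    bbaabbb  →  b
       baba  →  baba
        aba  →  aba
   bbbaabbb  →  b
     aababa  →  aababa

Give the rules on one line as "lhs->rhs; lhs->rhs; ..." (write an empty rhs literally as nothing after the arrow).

  | ababbaaba => abbaaba => baaba
  | baabbabaa => bababaa
  | aaabbbabb => aabbabb => ababb => abb => b
  | baababa

abb->b; bb->b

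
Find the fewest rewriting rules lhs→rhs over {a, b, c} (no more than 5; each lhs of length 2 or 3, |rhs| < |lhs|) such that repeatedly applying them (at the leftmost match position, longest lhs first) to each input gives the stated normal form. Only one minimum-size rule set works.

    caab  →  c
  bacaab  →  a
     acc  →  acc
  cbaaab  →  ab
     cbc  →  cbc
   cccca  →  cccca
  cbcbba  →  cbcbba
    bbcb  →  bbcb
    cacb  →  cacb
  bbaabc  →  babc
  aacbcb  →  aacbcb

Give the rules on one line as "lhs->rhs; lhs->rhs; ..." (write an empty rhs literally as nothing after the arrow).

aab->; baa->a; bac->a; cba->b

  | caab => c
  | bacaab => aaab => a
  | acc
  | cbaaab => baab => ab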